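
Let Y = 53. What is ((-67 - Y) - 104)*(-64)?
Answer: 14336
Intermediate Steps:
((-67 - Y) - 104)*(-64) = ((-67 - 1*53) - 104)*(-64) = ((-67 - 53) - 104)*(-64) = (-120 - 104)*(-64) = -224*(-64) = 14336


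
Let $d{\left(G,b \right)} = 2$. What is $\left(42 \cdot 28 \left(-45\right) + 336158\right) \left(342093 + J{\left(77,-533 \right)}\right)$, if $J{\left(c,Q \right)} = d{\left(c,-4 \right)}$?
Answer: $96894303610$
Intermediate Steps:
$J{\left(c,Q \right)} = 2$
$\left(42 \cdot 28 \left(-45\right) + 336158\right) \left(342093 + J{\left(77,-533 \right)}\right) = \left(42 \cdot 28 \left(-45\right) + 336158\right) \left(342093 + 2\right) = \left(1176 \left(-45\right) + 336158\right) 342095 = \left(-52920 + 336158\right) 342095 = 283238 \cdot 342095 = 96894303610$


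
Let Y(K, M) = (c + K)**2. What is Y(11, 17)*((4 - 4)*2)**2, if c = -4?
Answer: 0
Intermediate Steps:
Y(K, M) = (-4 + K)**2
Y(11, 17)*((4 - 4)*2)**2 = (-4 + 11)**2*((4 - 4)*2)**2 = 7**2*(0*2)**2 = 49*0**2 = 49*0 = 0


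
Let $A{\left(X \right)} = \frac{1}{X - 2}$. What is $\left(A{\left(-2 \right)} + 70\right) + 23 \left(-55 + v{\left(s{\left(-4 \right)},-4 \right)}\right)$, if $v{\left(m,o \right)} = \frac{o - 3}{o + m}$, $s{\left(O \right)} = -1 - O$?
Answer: $- \frac{4137}{4} \approx -1034.3$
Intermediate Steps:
$A{\left(X \right)} = \frac{1}{-2 + X}$
$v{\left(m,o \right)} = \frac{-3 + o}{m + o}$
$\left(A{\left(-2 \right)} + 70\right) + 23 \left(-55 + v{\left(s{\left(-4 \right)},-4 \right)}\right) = \left(\frac{1}{-2 - 2} + 70\right) + 23 \left(-55 + \frac{-3 - 4}{\left(-1 - -4\right) - 4}\right) = \left(\frac{1}{-4} + 70\right) + 23 \left(-55 + \frac{1}{\left(-1 + 4\right) - 4} \left(-7\right)\right) = \left(- \frac{1}{4} + 70\right) + 23 \left(-55 + \frac{1}{3 - 4} \left(-7\right)\right) = \frac{279}{4} + 23 \left(-55 + \frac{1}{-1} \left(-7\right)\right) = \frac{279}{4} + 23 \left(-55 - -7\right) = \frac{279}{4} + 23 \left(-55 + 7\right) = \frac{279}{4} + 23 \left(-48\right) = \frac{279}{4} - 1104 = - \frac{4137}{4}$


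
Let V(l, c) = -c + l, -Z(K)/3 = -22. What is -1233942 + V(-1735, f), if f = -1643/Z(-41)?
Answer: -81553039/66 ≈ -1.2357e+6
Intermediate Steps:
Z(K) = 66 (Z(K) = -3*(-22) = 66)
f = -1643/66 ≈ -24.894
V(l, c) = l - c
-1233942 + V(-1735, f) = -1233942 + (-1735 - 1*(-1643/66)) = -1233942 + (-1735 + 1643/66) = -1233942 - 112867/66 = -81553039/66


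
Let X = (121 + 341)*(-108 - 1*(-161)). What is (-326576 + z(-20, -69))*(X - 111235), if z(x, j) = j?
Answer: 28336127105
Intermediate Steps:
X = 24486 (X = 462*(-108 + 161) = 462*53 = 24486)
(-326576 + z(-20, -69))*(X - 111235) = (-326576 - 69)*(24486 - 111235) = -326645*(-86749) = 28336127105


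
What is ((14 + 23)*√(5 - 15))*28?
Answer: 1036*I*√10 ≈ 3276.1*I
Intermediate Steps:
((14 + 23)*√(5 - 15))*28 = (37*√(-10))*28 = (37*(I*√10))*28 = (37*I*√10)*28 = 1036*I*√10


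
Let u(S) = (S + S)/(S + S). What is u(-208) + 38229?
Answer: 38230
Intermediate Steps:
u(S) = 1 (u(S) = (2*S)/((2*S)) = (2*S)*(1/(2*S)) = 1)
u(-208) + 38229 = 1 + 38229 = 38230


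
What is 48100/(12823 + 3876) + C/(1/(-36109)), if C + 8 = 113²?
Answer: -7694681213251/16699 ≈ -4.6079e+8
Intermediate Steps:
C = 12761 (C = -8 + 113² = -8 + 12769 = 12761)
48100/(12823 + 3876) + C/(1/(-36109)) = 48100/(12823 + 3876) + 12761/(1/(-36109)) = 48100/16699 + 12761/(-1/36109) = 48100*(1/16699) + 12761*(-36109) = 48100/16699 - 460786949 = -7694681213251/16699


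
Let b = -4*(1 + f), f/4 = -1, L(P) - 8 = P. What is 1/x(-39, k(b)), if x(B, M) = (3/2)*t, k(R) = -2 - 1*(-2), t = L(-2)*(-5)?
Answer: -1/45 ≈ -0.022222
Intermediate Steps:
L(P) = 8 + P
f = -4 (f = 4*(-1) = -4)
b = 12 (b = -4*(1 - 4) = -4*(-3) = 12)
t = -30 (t = (8 - 2)*(-5) = 6*(-5) = -30)
k(R) = 0 (k(R) = -2 + 2 = 0)
x(B, M) = -45 (x(B, M) = (3/2)*(-30) = -45)
1/x(-39, k(b)) = 1/(-45) = -1/45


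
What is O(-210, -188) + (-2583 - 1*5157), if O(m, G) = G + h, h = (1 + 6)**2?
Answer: -7879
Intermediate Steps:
h = 49 (h = 7**2 = 49)
O(m, G) = 49 + G (O(m, G) = G + 49 = 49 + G)
O(-210, -188) + (-2583 - 1*5157) = (49 - 188) + (-2583 - 1*5157) = -139 + (-2583 - 5157) = -139 - 7740 = -7879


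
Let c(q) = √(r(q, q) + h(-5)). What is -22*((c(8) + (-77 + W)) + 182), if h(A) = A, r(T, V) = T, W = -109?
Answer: 88 - 22*√3 ≈ 49.895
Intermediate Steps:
c(q) = √(-5 + q) (c(q) = √(q - 5) = √(-5 + q))
-22*((c(8) + (-77 + W)) + 182) = -22*((√(-5 + 8) + (-77 - 109)) + 182) = -22*((√3 - 186) + 182) = -22*((-186 + √3) + 182) = -22*(-4 + √3) = 88 - 22*√3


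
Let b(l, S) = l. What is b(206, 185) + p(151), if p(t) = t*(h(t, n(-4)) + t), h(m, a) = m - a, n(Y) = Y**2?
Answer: 43392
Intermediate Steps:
p(t) = t*(-16 + 2*t) (p(t) = t*((t - 1*(-4)**2) + t) = t*((t - 1*16) + t) = t*((t - 16) + t) = t*((-16 + t) + t) = t*(-16 + 2*t))
b(206, 185) + p(151) = 206 + 2*151*(-8 + 151) = 206 + 2*151*143 = 206 + 43186 = 43392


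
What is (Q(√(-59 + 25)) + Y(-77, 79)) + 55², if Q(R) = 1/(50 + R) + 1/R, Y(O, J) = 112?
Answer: 12*(-222207*I + 4442*√34)/(17*(√34 - 50*I)) ≈ 3137.0 - 0.1738*I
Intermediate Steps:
Q(R) = 1/R + 1/(50 + R)
(Q(√(-59 + 25)) + Y(-77, 79)) + 55² = (2*(25 + √(-59 + 25))/((√(-59 + 25))*(50 + √(-59 + 25))) + 112) + 55² = (2*(25 + √(-34))/((√(-34))*(50 + √(-34))) + 112) + 3025 = (2*(25 + I*√34)/(((I*√34))*(50 + I*√34)) + 112) + 3025 = (2*(-I*√34/34)*(25 + I*√34)/(50 + I*√34) + 112) + 3025 = (-I*√34*(25 + I*√34)/(17*(50 + I*√34)) + 112) + 3025 = (112 - I*√34*(25 + I*√34)/(17*(50 + I*√34))) + 3025 = 3137 - I*√34*(25 + I*√34)/(17*(50 + I*√34))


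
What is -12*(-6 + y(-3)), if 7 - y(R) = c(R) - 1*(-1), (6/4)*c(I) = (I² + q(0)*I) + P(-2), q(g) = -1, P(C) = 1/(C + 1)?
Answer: 88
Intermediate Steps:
P(C) = 1/(1 + C)
c(I) = -⅔ - 2*I/3 + 2*I²/3 (c(I) = 2*((I² - I) + 1/(1 - 2))/3 = 2*((I² - I) + 1/(-1))/3 = 2*((I² - I) - 1)/3 = 2*(-1 + I² - I)/3 = -⅔ - 2*I/3 + 2*I²/3)
y(R) = 20/3 - 2*R²/3 + 2*R/3 (y(R) = 7 - ((-⅔ - 2*R/3 + 2*R²/3) - 1*(-1)) = 7 - ((-⅔ - 2*R/3 + 2*R²/3) + 1) = 7 - (⅓ - 2*R/3 + 2*R²/3) = 7 + (-⅓ - 2*R²/3 + 2*R/3) = 20/3 - 2*R²/3 + 2*R/3)
-12*(-6 + y(-3)) = -12*(-6 + (20/3 - ⅔*(-3)² + (⅔)*(-3))) = -12*(-6 + (20/3 - ⅔*9 - 2)) = -12*(-6 + (20/3 - 6 - 2)) = -12*(-6 - 4/3) = -12*(-22/3) = 88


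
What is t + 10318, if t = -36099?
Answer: -25781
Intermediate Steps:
t + 10318 = -36099 + 10318 = -25781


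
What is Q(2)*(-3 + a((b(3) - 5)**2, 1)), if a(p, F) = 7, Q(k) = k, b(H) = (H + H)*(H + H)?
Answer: 8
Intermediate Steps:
b(H) = 4*H**2 (b(H) = (2*H)*(2*H) = 4*H**2)
Q(2)*(-3 + a((b(3) - 5)**2, 1)) = 2*(-3 + 7) = 2*4 = 8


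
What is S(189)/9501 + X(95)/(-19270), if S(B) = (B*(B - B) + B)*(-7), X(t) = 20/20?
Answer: -8501237/61028090 ≈ -0.13930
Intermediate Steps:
X(t) = 1 (X(t) = 20*(1/20) = 1)
S(B) = -7*B (S(B) = (B*0 + B)*(-7) = (0 + B)*(-7) = B*(-7) = -7*B)
S(189)/9501 + X(95)/(-19270) = -7*189/9501 + 1/(-19270) = -1323*1/9501 + 1*(-1/19270) = -441/3167 - 1/19270 = -8501237/61028090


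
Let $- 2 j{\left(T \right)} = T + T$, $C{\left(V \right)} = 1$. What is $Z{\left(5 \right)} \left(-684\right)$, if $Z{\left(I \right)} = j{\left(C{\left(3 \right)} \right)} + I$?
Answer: $-2736$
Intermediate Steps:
$j{\left(T \right)} = - T$ ($j{\left(T \right)} = - \frac{T + T}{2} = - \frac{2 T}{2} = - T$)
$Z{\left(I \right)} = -1 + I$ ($Z{\left(I \right)} = \left(-1\right) 1 + I = -1 + I$)
$Z{\left(5 \right)} \left(-684\right) = \left(-1 + 5\right) \left(-684\right) = 4 \left(-684\right) = -2736$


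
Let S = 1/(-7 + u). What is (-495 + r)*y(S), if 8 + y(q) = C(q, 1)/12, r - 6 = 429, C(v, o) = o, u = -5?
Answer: 475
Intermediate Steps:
r = 435 (r = 6 + 429 = 435)
S = -1/12 (S = 1/(-7 - 5) = 1/(-12) = -1/12 ≈ -0.083333)
y(q) = -95/12 (y(q) = -8 + 1/12 = -95/12)
(-495 + r)*y(S) = (-495 + 435)*(-95/12) = -60*(-95/12) = 475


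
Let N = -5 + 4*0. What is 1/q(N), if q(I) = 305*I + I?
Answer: -1/1530 ≈ -0.00065359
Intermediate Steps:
N = -5 (N = -5 + 0 = -5)
q(I) = 306*I
1/q(N) = 1/(306*(-5)) = 1/(-1530) = -1/1530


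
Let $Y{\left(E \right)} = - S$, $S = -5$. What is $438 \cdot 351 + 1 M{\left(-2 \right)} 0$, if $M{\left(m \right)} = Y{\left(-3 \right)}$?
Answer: $153738$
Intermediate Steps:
$Y{\left(E \right)} = 5$ ($Y{\left(E \right)} = \left(-1\right) \left(-5\right) = 5$)
$M{\left(m \right)} = 5$
$438 \cdot 351 + 1 M{\left(-2 \right)} 0 = 438 \cdot 351 + 1 \cdot 5 \cdot 0 = 153738 + 5 \cdot 0 = 153738 + 0 = 153738$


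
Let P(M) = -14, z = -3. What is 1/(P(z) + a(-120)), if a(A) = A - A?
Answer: -1/14 ≈ -0.071429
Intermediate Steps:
a(A) = 0
1/(P(z) + a(-120)) = 1/(-14 + 0) = 1/(-14) = -1/14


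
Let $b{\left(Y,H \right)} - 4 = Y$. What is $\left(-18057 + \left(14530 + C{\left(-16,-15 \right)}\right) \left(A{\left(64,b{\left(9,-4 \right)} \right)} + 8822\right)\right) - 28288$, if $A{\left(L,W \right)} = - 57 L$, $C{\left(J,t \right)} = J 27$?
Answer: $72896707$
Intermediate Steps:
$b{\left(Y,H \right)} = 4 + Y$
$C{\left(J,t \right)} = 27 J$
$\left(-18057 + \left(14530 + C{\left(-16,-15 \right)}\right) \left(A{\left(64,b{\left(9,-4 \right)} \right)} + 8822\right)\right) - 28288 = \left(-18057 + \left(14530 + 27 \left(-16\right)\right) \left(\left(-57\right) 64 + 8822\right)\right) - 28288 = \left(-18057 + \left(14530 - 432\right) \left(-3648 + 8822\right)\right) - 28288 = \left(-18057 + 14098 \cdot 5174\right) - 28288 = \left(-18057 + 72943052\right) - 28288 = 72924995 - 28288 = 72896707$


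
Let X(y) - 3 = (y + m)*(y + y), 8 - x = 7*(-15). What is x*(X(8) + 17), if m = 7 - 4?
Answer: 22148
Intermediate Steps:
m = 3
x = 113 (x = 8 - 7*(-15) = 8 - 1*(-105) = 8 + 105 = 113)
X(y) = 3 + 2*y*(3 + y) (X(y) = 3 + (y + 3)*(y + y) = 3 + (3 + y)*(2*y) = 3 + 2*y*(3 + y))
x*(X(8) + 17) = 113*((3 + 2*8² + 6*8) + 17) = 113*((3 + 2*64 + 48) + 17) = 113*((3 + 128 + 48) + 17) = 113*(179 + 17) = 113*196 = 22148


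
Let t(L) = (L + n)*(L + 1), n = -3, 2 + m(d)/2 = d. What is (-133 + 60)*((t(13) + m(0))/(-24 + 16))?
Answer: 1241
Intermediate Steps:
m(d) = -4 + 2*d
t(L) = (1 + L)*(-3 + L) (t(L) = (L - 3)*(L + 1) = (-3 + L)*(1 + L) = (1 + L)*(-3 + L))
(-133 + 60)*((t(13) + m(0))/(-24 + 16)) = (-133 + 60)*(((-3 + 13² - 2*13) + (-4 + 2*0))/(-24 + 16)) = -73*((-3 + 169 - 26) + (-4 + 0))/(-8) = -73*(140 - 4)*(-1)/8 = -9928*(-1)/8 = -73*(-17) = 1241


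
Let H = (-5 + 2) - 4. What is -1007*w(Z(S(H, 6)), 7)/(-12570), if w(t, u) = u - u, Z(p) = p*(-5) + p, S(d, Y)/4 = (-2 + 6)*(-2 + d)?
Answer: 0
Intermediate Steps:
H = -7 (H = -3 - 4 = -7)
S(d, Y) = -32 + 16*d (S(d, Y) = 4*((-2 + 6)*(-2 + d)) = 4*(4*(-2 + d)) = 4*(-8 + 4*d) = -32 + 16*d)
Z(p) = -4*p (Z(p) = -5*p + p = -4*p)
w(t, u) = 0
-1007*w(Z(S(H, 6)), 7)/(-12570) = -1007*0/(-12570) = 0*(-1/12570) = 0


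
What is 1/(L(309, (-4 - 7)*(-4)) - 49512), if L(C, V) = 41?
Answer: -1/49471 ≈ -2.0214e-5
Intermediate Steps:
1/(L(309, (-4 - 7)*(-4)) - 49512) = 1/(41 - 49512) = 1/(-49471) = -1/49471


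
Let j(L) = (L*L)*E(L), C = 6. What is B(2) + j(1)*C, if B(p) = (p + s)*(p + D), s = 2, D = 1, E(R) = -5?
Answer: -18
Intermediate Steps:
B(p) = (1 + p)*(2 + p) (B(p) = (p + 2)*(p + 1) = (2 + p)*(1 + p) = (1 + p)*(2 + p))
j(L) = -5*L² (j(L) = (L*L)*(-5) = L²*(-5) = -5*L²)
B(2) + j(1)*C = (2 + 2² + 3*2) - 5*1²*6 = (2 + 4 + 6) - 5*1*6 = 12 - 5*6 = 12 - 30 = -18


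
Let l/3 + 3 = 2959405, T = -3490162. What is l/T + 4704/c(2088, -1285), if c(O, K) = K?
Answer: -13913108379/2242429085 ≈ -6.2045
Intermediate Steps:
l = 8878206 (l = -9 + 3*2959405 = -9 + 8878215 = 8878206)
l/T + 4704/c(2088, -1285) = 8878206/(-3490162) + 4704/(-1285) = 8878206*(-1/3490162) + 4704*(-1/1285) = -4439103/1745081 - 4704/1285 = -13913108379/2242429085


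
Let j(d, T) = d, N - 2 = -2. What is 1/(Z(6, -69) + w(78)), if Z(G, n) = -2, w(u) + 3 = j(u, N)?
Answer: 1/73 ≈ 0.013699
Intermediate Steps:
N = 0 (N = 2 - 2 = 0)
w(u) = -3 + u
1/(Z(6, -69) + w(78)) = 1/(-2 + (-3 + 78)) = 1/(-2 + 75) = 1/73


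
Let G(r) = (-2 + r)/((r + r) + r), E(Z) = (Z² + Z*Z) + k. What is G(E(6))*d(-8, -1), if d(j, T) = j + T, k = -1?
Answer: -207/71 ≈ -2.9155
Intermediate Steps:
d(j, T) = T + j
E(Z) = -1 + 2*Z² (E(Z) = (Z² + Z*Z) - 1 = (Z² + Z²) - 1 = 2*Z² - 1 = -1 + 2*Z²)
G(r) = (-2 + r)/(3*r) (G(r) = (-2 + r)/(2*r + r) = (-2 + r)/((3*r)) = (-2 + r)*(1/(3*r)) = (-2 + r)/(3*r))
G(E(6))*d(-8, -1) = ((-2 + (-1 + 2*6²))/(3*(-1 + 2*6²)))*(-1 - 8) = ((-2 + (-1 + 2*36))/(3*(-1 + 2*36)))*(-9) = ((-2 + (-1 + 72))/(3*(-1 + 72)))*(-9) = ((⅓)*(-2 + 71)/71)*(-9) = ((⅓)*(1/71)*69)*(-9) = (23/71)*(-9) = -207/71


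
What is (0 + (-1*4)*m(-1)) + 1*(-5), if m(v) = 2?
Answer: -13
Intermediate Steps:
(0 + (-1*4)*m(-1)) + 1*(-5) = (0 - 1*4*2) + 1*(-5) = (0 - 4*2) - 5 = (0 - 8) - 5 = -8 - 5 = -13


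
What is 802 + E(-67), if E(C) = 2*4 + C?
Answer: 743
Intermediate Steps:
E(C) = 8 + C
802 + E(-67) = 802 + (8 - 67) = 802 - 59 = 743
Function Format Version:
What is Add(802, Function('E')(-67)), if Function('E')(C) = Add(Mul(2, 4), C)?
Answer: 743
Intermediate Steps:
Function('E')(C) = Add(8, C)
Add(802, Function('E')(-67)) = Add(802, Add(8, -67)) = Add(802, -59) = 743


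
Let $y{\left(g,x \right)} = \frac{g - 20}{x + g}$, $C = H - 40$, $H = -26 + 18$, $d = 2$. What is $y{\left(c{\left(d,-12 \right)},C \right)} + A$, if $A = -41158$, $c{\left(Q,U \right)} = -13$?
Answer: $- \frac{2510605}{61} \approx -41157.0$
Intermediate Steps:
$H = -8$
$C = -48$ ($C = -8 - 40 = -48$)
$y{\left(g,x \right)} = \frac{-20 + g}{g + x}$
$y{\left(c{\left(d,-12 \right)},C \right)} + A = \frac{-20 - 13}{-13 - 48} - 41158 = \frac{1}{-61} \left(-33\right) - 41158 = \left(- \frac{1}{61}\right) \left(-33\right) - 41158 = \frac{33}{61} - 41158 = - \frac{2510605}{61}$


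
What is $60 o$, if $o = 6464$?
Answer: $387840$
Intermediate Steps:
$60 o = 60 \cdot 6464 = 387840$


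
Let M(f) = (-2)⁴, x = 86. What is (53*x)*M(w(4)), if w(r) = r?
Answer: 72928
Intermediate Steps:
M(f) = 16
(53*x)*M(w(4)) = (53*86)*16 = 4558*16 = 72928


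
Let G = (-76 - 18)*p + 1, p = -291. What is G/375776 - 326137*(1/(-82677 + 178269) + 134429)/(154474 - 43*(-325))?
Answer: -28122600589850149723/108051549060768 ≈ -2.6027e+5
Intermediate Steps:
G = 27355 (G = (-76 - 18)*(-291) + 1 = -94*(-291) + 1 = 27354 + 1 = 27355)
G/375776 - 326137*(1/(-82677 + 178269) + 134429)/(154474 - 43*(-325)) = 27355/375776 - 326137*(1/(-82677 + 178269) + 134429)/(154474 - 43*(-325)) = 27355*(1/375776) - 326137*(1/95592 + 134429)/(154474 + 13975) = 27355/375776 - 326137/(168449/(1/95592 + 134429)) = 27355/375776 - 326137/(168449/(12850336969/95592)) = 27355/375776 - 326137/(168449*(95592/12850336969)) = 27355/375776 - 326137/16102376808/12850336969 = 27355/375776 - 326137*12850336969/16102376808 = 27355/375776 - 598710049722679/2300339544 = -28122600589850149723/108051549060768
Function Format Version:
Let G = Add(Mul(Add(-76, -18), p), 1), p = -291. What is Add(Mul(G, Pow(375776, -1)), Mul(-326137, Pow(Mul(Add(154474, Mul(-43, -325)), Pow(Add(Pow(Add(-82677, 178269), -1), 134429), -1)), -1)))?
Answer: Rational(-28122600589850149723, 108051549060768) ≈ -2.6027e+5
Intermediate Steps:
G = 27355 (G = Add(Mul(Add(-76, -18), -291), 1) = Add(Mul(-94, -291), 1) = Add(27354, 1) = 27355)
Add(Mul(G, Pow(375776, -1)), Mul(-326137, Pow(Mul(Add(154474, Mul(-43, -325)), Pow(Add(Pow(Add(-82677, 178269), -1), 134429), -1)), -1))) = Add(Mul(27355, Pow(375776, -1)), Mul(-326137, Pow(Mul(Add(154474, Mul(-43, -325)), Pow(Add(Pow(Add(-82677, 178269), -1), 134429), -1)), -1))) = Add(Mul(27355, Rational(1, 375776)), Mul(-326137, Pow(Mul(Add(154474, 13975), Pow(Add(Pow(95592, -1), 134429), -1)), -1))) = Add(Rational(27355, 375776), Mul(-326137, Pow(Mul(168449, Pow(Add(Rational(1, 95592), 134429), -1)), -1))) = Add(Rational(27355, 375776), Mul(-326137, Pow(Mul(168449, Pow(Rational(12850336969, 95592), -1)), -1))) = Add(Rational(27355, 375776), Mul(-326137, Pow(Mul(168449, Rational(95592, 12850336969)), -1))) = Add(Rational(27355, 375776), Mul(-326137, Pow(Rational(16102376808, 12850336969), -1))) = Add(Rational(27355, 375776), Mul(-326137, Rational(12850336969, 16102376808))) = Add(Rational(27355, 375776), Rational(-598710049722679, 2300339544)) = Rational(-28122600589850149723, 108051549060768)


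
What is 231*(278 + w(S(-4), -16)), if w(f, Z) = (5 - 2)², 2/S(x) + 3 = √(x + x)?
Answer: 66297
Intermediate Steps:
S(x) = 2/(-3 + √2*√x) (S(x) = 2/(-3 + √(x + x)) = 2/(-3 + √(2*x)) = 2/(-3 + √2*√x))
w(f, Z) = 9 (w(f, Z) = 3² = 9)
231*(278 + w(S(-4), -16)) = 231*(278 + 9) = 231*287 = 66297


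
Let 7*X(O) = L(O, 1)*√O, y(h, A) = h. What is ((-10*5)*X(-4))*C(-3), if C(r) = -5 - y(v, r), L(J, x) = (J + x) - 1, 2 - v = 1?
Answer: -2400*I/7 ≈ -342.86*I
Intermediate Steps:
v = 1 (v = 2 - 1*1 = 2 - 1 = 1)
L(J, x) = -1 + J + x
X(O) = O^(3/2)/7 (X(O) = ((-1 + O + 1)*√O)/7 = (O*√O)/7 = O^(3/2)/7)
C(r) = -6 (C(r) = -5 - 1*1 = -5 - 1 = -6)
((-10*5)*X(-4))*C(-3) = ((-10*5)*((-4)^(3/2)/7))*(-6) = -50*(-8*I)/7*(-6) = -(-400)*I/7*(-6) = (400*I/7)*(-6) = -2400*I/7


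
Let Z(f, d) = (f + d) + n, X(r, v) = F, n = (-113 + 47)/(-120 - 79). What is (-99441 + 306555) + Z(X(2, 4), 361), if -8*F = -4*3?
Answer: 82575779/398 ≈ 2.0748e+5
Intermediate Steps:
n = 66/199 (n = -66/(-199) = -66*(-1/199) = 66/199 ≈ 0.33166)
F = 3/2 (F = -(-1)*3/2 = -⅛*(-12) = 3/2 ≈ 1.5000)
X(r, v) = 3/2
Z(f, d) = 66/199 + d + f (Z(f, d) = (f + d) + 66/199 = (d + f) + 66/199 = 66/199 + d + f)
(-99441 + 306555) + Z(X(2, 4), 361) = (-99441 + 306555) + (66/199 + 361 + 3/2) = 207114 + 144407/398 = 82575779/398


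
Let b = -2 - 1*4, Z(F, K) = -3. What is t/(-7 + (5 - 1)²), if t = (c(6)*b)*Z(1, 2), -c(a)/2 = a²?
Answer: -144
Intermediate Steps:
c(a) = -2*a²
b = -6 (b = -2 - 4 = -6)
t = -1296 (t = (-2*6²*(-6))*(-3) = (-2*36*(-6))*(-3) = -72*(-6)*(-3) = 432*(-3) = -1296)
t/(-7 + (5 - 1)²) = -1296/(-7 + (5 - 1)²) = -1296/(-7 + 4²) = -1296/(-7 + 16) = -1296/9 = -1296*⅑ = -144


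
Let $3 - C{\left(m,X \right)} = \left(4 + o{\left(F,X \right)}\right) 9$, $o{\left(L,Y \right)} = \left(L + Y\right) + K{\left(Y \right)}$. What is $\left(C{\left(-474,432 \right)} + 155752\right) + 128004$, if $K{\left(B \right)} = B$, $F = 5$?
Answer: $275902$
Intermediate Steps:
$o{\left(L,Y \right)} = L + 2 Y$ ($o{\left(L,Y \right)} = \left(L + Y\right) + Y = L + 2 Y$)
$C{\left(m,X \right)} = -78 - 18 X$ ($C{\left(m,X \right)} = 3 - \left(4 + \left(5 + 2 X\right)\right) 9 = 3 - \left(9 + 2 X\right) 9 = 3 - \left(81 + 18 X\right) = -78 - 18 X$)
$\left(C{\left(-474,432 \right)} + 155752\right) + 128004 = \left(\left(-78 - 7776\right) + 155752\right) + 128004 = \left(-7854 + 155752\right) + 128004 = 147898 + 128004 = 275902$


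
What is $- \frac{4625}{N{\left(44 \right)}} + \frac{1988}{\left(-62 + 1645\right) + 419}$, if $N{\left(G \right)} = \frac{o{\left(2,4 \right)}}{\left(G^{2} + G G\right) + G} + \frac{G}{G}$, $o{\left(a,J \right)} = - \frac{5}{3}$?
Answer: $- \frac{7768165994}{1679249} \approx -4626.0$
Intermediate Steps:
$o{\left(a,J \right)} = - \frac{5}{3}$ ($o{\left(a,J \right)} = \left(-5\right) \frac{1}{3} = - \frac{5}{3}$)
$N{\left(G \right)} = 1 - \frac{5}{3 \left(G + 2 G^{2}\right)}$ ($N{\left(G \right)} = - \frac{5}{3 \left(\left(G^{2} + G G\right) + G\right)} + \frac{G}{G} = - \frac{5}{3 \left(\left(G^{2} + G^{2}\right) + G\right)} + 1 = - \frac{5}{3 \left(2 G^{2} + G\right)} + 1 = - \frac{5}{3 \left(G + 2 G^{2}\right)} + 1 = 1 - \frac{5}{3 \left(G + 2 G^{2}\right)}$)
$- \frac{4625}{N{\left(44 \right)}} + \frac{1988}{\left(-62 + 1645\right) + 419} = - \frac{4625}{\frac{1}{44} \frac{1}{1 + 2 \cdot 44} \left(- \frac{5}{3} + 44 + 2 \cdot 44^{2}\right)} + \frac{1988}{\left(-62 + 1645\right) + 419} = - \frac{4625}{\frac{1}{44} \frac{1}{1 + 88} \left(- \frac{5}{3} + 44 + 2 \cdot 1936\right)} + \frac{1988}{1583 + 419} = - \frac{4625}{\frac{1}{44} \cdot \frac{1}{89} \left(- \frac{5}{3} + 44 + 3872\right)} + \frac{1988}{2002} = - \frac{4625}{\frac{1}{44} \cdot \frac{1}{89} \cdot \frac{11743}{3}} + 1988 \cdot \frac{1}{2002} = - \frac{4625}{\frac{11743}{11748}} + \frac{142}{143} = \left(-4625\right) \frac{11748}{11743} + \frac{142}{143} = - \frac{54334500}{11743} + \frac{142}{143} = - \frac{7768165994}{1679249}$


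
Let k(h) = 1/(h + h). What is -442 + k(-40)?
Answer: -35361/80 ≈ -442.01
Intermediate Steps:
k(h) = 1/(2*h)
-442 + k(-40) = -442 + (½)/(-40) = -442 + (½)*(-1/40) = -442 - 1/80 = -35361/80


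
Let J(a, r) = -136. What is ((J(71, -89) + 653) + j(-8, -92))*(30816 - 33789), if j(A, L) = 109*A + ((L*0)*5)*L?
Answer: 1055415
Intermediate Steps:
j(A, L) = 109*A (j(A, L) = 109*A + (0*5)*L = 109*A + 0*L = 109*A + 0 = 109*A)
((J(71, -89) + 653) + j(-8, -92))*(30816 - 33789) = ((-136 + 653) + 109*(-8))*(30816 - 33789) = (517 - 872)*(-2973) = -355*(-2973) = 1055415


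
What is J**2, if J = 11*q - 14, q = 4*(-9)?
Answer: 168100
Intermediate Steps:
q = -36
J = -410 (J = 11*(-36) - 14 = -396 - 14 = -410)
J**2 = (-410)**2 = 168100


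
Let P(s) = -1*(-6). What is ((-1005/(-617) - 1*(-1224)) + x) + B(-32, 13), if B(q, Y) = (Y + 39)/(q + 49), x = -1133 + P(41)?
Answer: 1066602/10489 ≈ 101.69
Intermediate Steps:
P(s) = 6
x = -1127 (x = -1133 + 6 = -1127)
B(q, Y) = (39 + Y)/(49 + q)
((-1005/(-617) - 1*(-1224)) + x) + B(-32, 13) = ((-1005/(-617) - 1*(-1224)) - 1127) + (39 + 13)/(49 - 32) = ((-1005*(-1/617) + 1224) - 1127) + 52/17 = ((1005/617 + 1224) - 1127) + (1/17)*52 = (756213/617 - 1127) + 52/17 = 60854/617 + 52/17 = 1066602/10489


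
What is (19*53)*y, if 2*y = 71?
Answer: 71497/2 ≈ 35749.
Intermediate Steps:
y = 71/2 (y = (½)*71 = 71/2 ≈ 35.500)
(19*53)*y = (19*53)*(71/2) = 1007*(71/2) = 71497/2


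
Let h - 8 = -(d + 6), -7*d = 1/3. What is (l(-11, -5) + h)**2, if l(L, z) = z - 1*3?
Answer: 15625/441 ≈ 35.431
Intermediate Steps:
d = -1/21 (d = -1/7/3 = -1/7*1/3 = -1/21 ≈ -0.047619)
h = 43/21 (h = 8 - (-1/21 + 6) = 8 - 1*125/21 = 8 - 125/21 = 43/21 ≈ 2.0476)
l(L, z) = -3 + z (l(L, z) = z - 3 = -3 + z)
(l(-11, -5) + h)**2 = ((-3 - 5) + 43/21)**2 = (-8 + 43/21)**2 = (-125/21)**2 = 15625/441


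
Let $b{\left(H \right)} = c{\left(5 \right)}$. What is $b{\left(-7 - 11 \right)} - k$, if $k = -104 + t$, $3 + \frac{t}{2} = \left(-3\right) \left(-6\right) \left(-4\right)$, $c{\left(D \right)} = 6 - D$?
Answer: $255$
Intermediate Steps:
$b{\left(H \right)} = 1$ ($b{\left(H \right)} = 6 - 5 = 1$)
$t = -150$ ($t = -6 + 2 \left(-3\right) \left(-6\right) \left(-4\right) = -6 + 2 \cdot 18 \left(-4\right) = -6 + 2 \left(-72\right) = -6 - 144 = -150$)
$k = -254$ ($k = -104 - 150 = -254$)
$b{\left(-7 - 11 \right)} - k = 1 - -254 = 1 + 254 = 255$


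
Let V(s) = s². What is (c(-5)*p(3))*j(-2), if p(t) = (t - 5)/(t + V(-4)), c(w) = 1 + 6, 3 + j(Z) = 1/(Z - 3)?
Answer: 224/95 ≈ 2.3579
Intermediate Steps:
j(Z) = -3 + 1/(-3 + Z) (j(Z) = -3 + 1/(Z - 3) = -3 + 1/(-3 + Z))
c(w) = 7
p(t) = (-5 + t)/(16 + t) (p(t) = (t - 5)/(t + (-4)²) = (-5 + t)/(t + 16) = (-5 + t)/(16 + t))
(c(-5)*p(3))*j(-2) = (7*((-5 + 3)/(16 + 3)))*((10 - 3*(-2))/(-3 - 2)) = (7*(-2/19))*((10 + 6)/(-5)) = (7*((1/19)*(-2)))*(-⅕*16) = (7*(-2/19))*(-16/5) = -14/19*(-16/5) = 224/95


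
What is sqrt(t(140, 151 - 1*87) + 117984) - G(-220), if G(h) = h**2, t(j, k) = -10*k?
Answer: -48400 + 4*sqrt(7334) ≈ -48057.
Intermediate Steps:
sqrt(t(140, 151 - 1*87) + 117984) - G(-220) = sqrt(-10*(151 - 1*87) + 117984) - 1*(-220)**2 = sqrt(-10*(151 - 87) + 117984) - 1*48400 = sqrt(-10*64 + 117984) - 48400 = sqrt(-640 + 117984) - 48400 = sqrt(117344) - 48400 = 4*sqrt(7334) - 48400 = -48400 + 4*sqrt(7334)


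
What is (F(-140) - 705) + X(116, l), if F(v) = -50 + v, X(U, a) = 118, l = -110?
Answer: -777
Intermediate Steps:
(F(-140) - 705) + X(116, l) = ((-50 - 140) - 705) + 118 = (-190 - 705) + 118 = -895 + 118 = -777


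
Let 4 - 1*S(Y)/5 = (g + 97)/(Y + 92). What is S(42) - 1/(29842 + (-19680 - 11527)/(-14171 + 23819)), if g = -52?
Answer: 706754931263/38576510806 ≈ 18.321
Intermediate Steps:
S(Y) = 20 - 225/(92 + Y) (S(Y) = 20 - 5*(-52 + 97)/(Y + 92) = 20 - 225/(92 + Y))
S(42) - 1/(29842 + (-19680 - 11527)/(-14171 + 23819)) = 5*(323 + 4*42)/(92 + 42) - 1/(29842 + (-19680 - 11527)/(-14171 + 23819)) = 5*(323 + 168)/134 - 1/(29842 - 31207/9648) = 5*(1/134)*491 - 1/(29842 - 31207*1/9648) = 2455/134 - 1/(29842 - 31207/9648) = 2455/134 - 1/287884409/9648 = 2455/134 - 1*9648/287884409 = 2455/134 - 9648/287884409 = 706754931263/38576510806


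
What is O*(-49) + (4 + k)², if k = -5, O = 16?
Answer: -783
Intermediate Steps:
O*(-49) + (4 + k)² = 16*(-49) + (4 - 5)² = -784 + (-1)² = -784 + 1 = -783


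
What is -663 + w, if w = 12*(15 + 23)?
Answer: -207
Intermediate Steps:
w = 456 (w = 12*38 = 456)
-663 + w = -663 + 456 = -207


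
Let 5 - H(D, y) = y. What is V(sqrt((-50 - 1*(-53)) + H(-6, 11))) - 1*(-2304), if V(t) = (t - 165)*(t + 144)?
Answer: -21459 - 21*I*sqrt(3) ≈ -21459.0 - 36.373*I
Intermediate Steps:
H(D, y) = 5 - y
V(t) = (-165 + t)*(144 + t)
V(sqrt((-50 - 1*(-53)) + H(-6, 11))) - 1*(-2304) = (-23760 + (sqrt((-50 - 1*(-53)) + (5 - 1*11)))**2 - 21*sqrt((-50 - 1*(-53)) + (5 - 1*11))) - 1*(-2304) = (-23760 + (sqrt((-50 + 53) + (5 - 11)))**2 - 21*sqrt((-50 + 53) + (5 - 11))) + 2304 = (-23760 + (sqrt(3 - 6))**2 - 21*sqrt(3 - 6)) + 2304 = (-23760 + (sqrt(-3))**2 - 21*I*sqrt(3)) + 2304 = (-23760 + (I*sqrt(3))**2 - 21*I*sqrt(3)) + 2304 = (-23760 - 3 - 21*I*sqrt(3)) + 2304 = (-23763 - 21*I*sqrt(3)) + 2304 = -21459 - 21*I*sqrt(3)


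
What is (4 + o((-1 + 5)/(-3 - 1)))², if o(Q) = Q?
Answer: 9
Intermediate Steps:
(4 + o((-1 + 5)/(-3 - 1)))² = (4 + (-1 + 5)/(-3 - 1))² = (4 + 4/(-4))² = (4 + 4*(-¼))² = (4 - 1)² = 3² = 9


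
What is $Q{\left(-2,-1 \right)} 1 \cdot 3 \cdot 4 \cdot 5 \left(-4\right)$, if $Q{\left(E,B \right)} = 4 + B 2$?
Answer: $-480$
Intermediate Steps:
$Q{\left(E,B \right)} = 4 + 2 B$
$Q{\left(-2,-1 \right)} 1 \cdot 3 \cdot 4 \cdot 5 \left(-4\right) = \left(4 + 2 \left(-1\right)\right) 1 \cdot 3 \cdot 4 \cdot 5 \left(-4\right) = \left(4 - 2\right) 3 \cdot 4 \cdot 5 \left(-4\right) = 2 \cdot 12 \cdot 5 \left(-4\right) = 2 \cdot 60 \left(-4\right) = 120 \left(-4\right) = -480$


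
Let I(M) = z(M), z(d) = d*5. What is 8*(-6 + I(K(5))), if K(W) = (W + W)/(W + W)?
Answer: -8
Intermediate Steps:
z(d) = 5*d
K(W) = 1 (K(W) = (2*W)/((2*W)) = (2*W)*(1/(2*W)) = 1)
I(M) = 5*M
8*(-6 + I(K(5))) = 8*(-6 + 5*1) = 8*(-6 + 5) = 8*(-1) = -8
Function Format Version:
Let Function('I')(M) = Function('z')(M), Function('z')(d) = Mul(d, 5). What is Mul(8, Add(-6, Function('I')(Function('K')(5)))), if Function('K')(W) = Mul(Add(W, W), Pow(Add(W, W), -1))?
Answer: -8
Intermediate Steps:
Function('z')(d) = Mul(5, d)
Function('K')(W) = 1 (Function('K')(W) = Mul(Mul(2, W), Pow(Mul(2, W), -1)) = Mul(Mul(2, W), Mul(Rational(1, 2), Pow(W, -1))) = 1)
Function('I')(M) = Mul(5, M)
Mul(8, Add(-6, Function('I')(Function('K')(5)))) = Mul(8, Add(-6, Mul(5, 1))) = Mul(8, Add(-6, 5)) = Mul(8, -1) = -8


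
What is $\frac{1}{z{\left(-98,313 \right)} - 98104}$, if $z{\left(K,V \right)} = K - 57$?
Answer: $- \frac{1}{98259} \approx -1.0177 \cdot 10^{-5}$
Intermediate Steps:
$z{\left(K,V \right)} = -57 + K$ ($z{\left(K,V \right)} = K - 57 = -57 + K$)
$\frac{1}{z{\left(-98,313 \right)} - 98104} = \frac{1}{\left(-57 - 98\right) - 98104} = \frac{1}{-155 - 98104} = \frac{1}{-98259} = - \frac{1}{98259}$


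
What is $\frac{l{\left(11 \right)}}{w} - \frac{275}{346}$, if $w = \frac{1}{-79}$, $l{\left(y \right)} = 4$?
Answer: $- \frac{109611}{346} \approx -316.79$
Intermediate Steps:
$w = - \frac{1}{79} \approx -0.012658$
$\frac{l{\left(11 \right)}}{w} - \frac{275}{346} = \frac{4}{- \frac{1}{79}} - \frac{275}{346} = 4 \left(-79\right) - \frac{275}{346} = -316 - \frac{275}{346} = - \frac{109611}{346}$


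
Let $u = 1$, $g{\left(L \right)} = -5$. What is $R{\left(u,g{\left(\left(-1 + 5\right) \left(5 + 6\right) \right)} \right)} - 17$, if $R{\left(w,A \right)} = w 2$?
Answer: $-15$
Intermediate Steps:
$R{\left(w,A \right)} = 2 w$
$R{\left(u,g{\left(\left(-1 + 5\right) \left(5 + 6\right) \right)} \right)} - 17 = 2 \cdot 1 - 17 = 2 - 17 = -15$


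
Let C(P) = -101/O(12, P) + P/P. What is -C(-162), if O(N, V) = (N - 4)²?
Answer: 37/64 ≈ 0.57813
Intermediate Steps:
O(N, V) = (-4 + N)²
C(P) = -37/64 (C(P) = -101/(-4 + 12)² + P/P = -101/(8²) + 1 = -101/64 + 1 = -37/64)
-C(-162) = -1*(-37/64) = 37/64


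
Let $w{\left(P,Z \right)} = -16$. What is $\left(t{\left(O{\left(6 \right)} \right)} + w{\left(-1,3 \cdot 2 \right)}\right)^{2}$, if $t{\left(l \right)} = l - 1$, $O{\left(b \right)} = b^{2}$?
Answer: $361$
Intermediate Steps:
$t{\left(l \right)} = -1 + l$
$\left(t{\left(O{\left(6 \right)} \right)} + w{\left(-1,3 \cdot 2 \right)}\right)^{2} = \left(\left(-1 + 6^{2}\right) - 16\right)^{2} = \left(\left(-1 + 36\right) - 16\right)^{2} = \left(35 - 16\right)^{2} = 19^{2} = 361$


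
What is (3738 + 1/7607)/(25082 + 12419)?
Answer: 28434967/285270107 ≈ 0.099677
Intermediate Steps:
(3738 + 1/7607)/(25082 + 12419) = (3738 + 1/7607)/37501 = (28434967/7607)*(1/37501) = 28434967/285270107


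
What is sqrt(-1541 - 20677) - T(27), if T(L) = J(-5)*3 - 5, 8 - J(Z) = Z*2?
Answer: -49 + 23*I*sqrt(42) ≈ -49.0 + 149.06*I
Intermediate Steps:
J(Z) = 8 - 2*Z (J(Z) = 8 - Z*2 = 8 - 2*Z)
T(L) = 49 (T(L) = (8 - 2*(-5))*3 - 5 = (8 + 10)*3 - 5 = 18*3 - 5 = 54 - 5 = 49)
sqrt(-1541 - 20677) - T(27) = sqrt(-1541 - 20677) - 1*49 = sqrt(-22218) - 49 = 23*I*sqrt(42) - 49 = -49 + 23*I*sqrt(42)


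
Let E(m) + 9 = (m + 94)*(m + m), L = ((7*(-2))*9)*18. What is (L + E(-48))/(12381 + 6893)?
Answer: -291/838 ≈ -0.34726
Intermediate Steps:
L = -2268 (L = -14*9*18 = -126*18 = -2268)
E(m) = -9 + 2*m*(94 + m) (E(m) = -9 + (m + 94)*(m + m) = -9 + (94 + m)*(2*m) = -9 + 2*m*(94 + m))
(L + E(-48))/(12381 + 6893) = (-2268 + (-9 + 2*(-48)² + 188*(-48)))/(12381 + 6893) = (-2268 + (-9 + 2*2304 - 9024))/19274 = (-2268 + (-9 + 4608 - 9024))*(1/19274) = (-2268 - 4425)*(1/19274) = -6693*1/19274 = -291/838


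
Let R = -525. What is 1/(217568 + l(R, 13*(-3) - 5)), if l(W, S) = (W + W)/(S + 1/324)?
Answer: 2851/620354408 ≈ 4.5958e-6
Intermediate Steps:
l(W, S) = 2*W/(1/324 + S) (l(W, S) = (2*W)/(S + 1/324) = (2*W)/(1/324 + S) = 2*W/(1/324 + S))
1/(217568 + l(R, 13*(-3) - 5)) = 1/(217568 + 648*(-525)/(1 + 324*(13*(-3) - 5))) = 1/(217568 + 648*(-525)/(1 + 324*(-39 - 5))) = 1/(217568 + 648*(-525)/(1 + 324*(-44))) = 1/(217568 + 648*(-525)/(1 - 14256)) = 1/(217568 + 648*(-525)/(-14255)) = 1/(217568 + 648*(-525)*(-1/14255)) = 1/(217568 + 68040/2851) = 1/(620354408/2851) = 2851/620354408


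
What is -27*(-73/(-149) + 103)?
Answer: -416340/149 ≈ -2794.2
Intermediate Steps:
-27*(-73/(-149) + 103) = -27*(-73*(-1/149) + 103) = -27*(73/149 + 103) = -27*15420/149 = -416340/149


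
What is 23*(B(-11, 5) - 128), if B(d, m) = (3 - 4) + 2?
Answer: -2921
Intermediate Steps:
B(d, m) = 1 (B(d, m) = -1 + 2 = 1)
23*(B(-11, 5) - 128) = 23*(1 - 128) = 23*(-127) = -2921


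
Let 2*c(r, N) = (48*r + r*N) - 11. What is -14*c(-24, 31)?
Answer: 13349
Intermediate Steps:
c(r, N) = -11/2 + 24*r + N*r/2 (c(r, N) = ((48*r + r*N) - 11)/2 = ((48*r + N*r) - 11)/2 = (-11 + 48*r + N*r)/2 = -11/2 + 24*r + N*r/2)
-14*c(-24, 31) = -14*(-11/2 + 24*(-24) + (1/2)*31*(-24)) = -14*(-11/2 - 576 - 372) = -14*(-1907/2) = 13349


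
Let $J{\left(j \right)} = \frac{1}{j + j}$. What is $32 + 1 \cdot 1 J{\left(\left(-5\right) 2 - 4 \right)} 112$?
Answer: $28$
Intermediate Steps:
$J{\left(j \right)} = \frac{1}{2 j}$
$32 + 1 \cdot 1 J{\left(\left(-5\right) 2 - 4 \right)} 112 = 32 + 1 \cdot 1 \frac{1}{2 \left(\left(-5\right) 2 - 4\right)} 112 = 32 + 1 \frac{1}{2 \left(-10 - 4\right)} 112 = 32 + 1 \frac{1}{2 \left(-14\right)} 112 = 32 + 1 \cdot \frac{1}{2} \left(- \frac{1}{14}\right) 112 = 32 + 1 \left(- \frac{1}{28}\right) 112 = 32 - 4 = 28$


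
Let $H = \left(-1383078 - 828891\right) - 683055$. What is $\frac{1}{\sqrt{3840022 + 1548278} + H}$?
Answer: $- \frac{241252}{698429881023} - \frac{5 \sqrt{5987}}{1396859762046} \approx -3.457 \cdot 10^{-7}$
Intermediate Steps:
$H = -2895024$ ($H = -2211969 - 683055 = -2895024$)
$\frac{1}{\sqrt{3840022 + 1548278} + H} = \frac{1}{\sqrt{3840022 + 1548278} - 2895024} = \frac{1}{\sqrt{5388300} - 2895024} = \frac{1}{30 \sqrt{5987} - 2895024} = \frac{1}{-2895024 + 30 \sqrt{5987}}$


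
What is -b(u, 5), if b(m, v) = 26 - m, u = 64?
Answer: 38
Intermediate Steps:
-b(u, 5) = -(26 - 1*64) = -(26 - 64) = -1*(-38) = 38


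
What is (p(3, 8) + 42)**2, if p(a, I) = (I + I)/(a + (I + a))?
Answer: 91204/49 ≈ 1861.3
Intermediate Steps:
p(a, I) = 2*I/(I + 2*a) (p(a, I) = (2*I)/(I + 2*a) = 2*I/(I + 2*a))
(p(3, 8) + 42)**2 = (2*8/(8 + 2*3) + 42)**2 = (2*8/(8 + 6) + 42)**2 = (2*8/14 + 42)**2 = (2*8*(1/14) + 42)**2 = (8/7 + 42)**2 = (302/7)**2 = 91204/49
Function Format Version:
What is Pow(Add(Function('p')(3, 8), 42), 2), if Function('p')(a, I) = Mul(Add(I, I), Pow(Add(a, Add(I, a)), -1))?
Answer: Rational(91204, 49) ≈ 1861.3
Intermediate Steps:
Function('p')(a, I) = Mul(2, I, Pow(Add(I, Mul(2, a)), -1)) (Function('p')(a, I) = Mul(Mul(2, I), Pow(Add(I, Mul(2, a)), -1)) = Mul(2, I, Pow(Add(I, Mul(2, a)), -1)))
Pow(Add(Function('p')(3, 8), 42), 2) = Pow(Add(Mul(2, 8, Pow(Add(8, Mul(2, 3)), -1)), 42), 2) = Pow(Add(Mul(2, 8, Pow(Add(8, 6), -1)), 42), 2) = Pow(Add(Mul(2, 8, Pow(14, -1)), 42), 2) = Pow(Add(Mul(2, 8, Rational(1, 14)), 42), 2) = Pow(Add(Rational(8, 7), 42), 2) = Pow(Rational(302, 7), 2) = Rational(91204, 49)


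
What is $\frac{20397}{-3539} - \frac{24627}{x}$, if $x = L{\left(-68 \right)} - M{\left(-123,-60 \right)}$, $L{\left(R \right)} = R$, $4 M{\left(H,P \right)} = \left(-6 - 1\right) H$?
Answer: $\frac{325510011}{4009687} \approx 81.181$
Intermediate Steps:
$M{\left(H,P \right)} = - \frac{7 H}{4}$ ($M{\left(H,P \right)} = \frac{\left(-6 - 1\right) H}{4} = \frac{\left(-7\right) H}{4} = - \frac{7 H}{4}$)
$x = - \frac{1133}{4}$ ($x = -68 - \left(- \frac{7}{4}\right) \left(-123\right) = -68 - \frac{861}{4} = - \frac{1133}{4} \approx -283.25$)
$\frac{20397}{-3539} - \frac{24627}{x} = \frac{20397}{-3539} - \frac{24627}{- \frac{1133}{4}} = 20397 \left(- \frac{1}{3539}\right) - - \frac{98508}{1133} = - \frac{20397}{3539} + \frac{98508}{1133} = \frac{325510011}{4009687}$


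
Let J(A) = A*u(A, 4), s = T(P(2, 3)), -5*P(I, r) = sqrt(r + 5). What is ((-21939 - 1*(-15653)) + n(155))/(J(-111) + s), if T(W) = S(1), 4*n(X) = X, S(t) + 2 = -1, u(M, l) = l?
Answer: 24989/1788 ≈ 13.976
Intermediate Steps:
S(t) = -3 (S(t) = -2 - 1 = -3)
n(X) = X/4
P(I, r) = -sqrt(5 + r)/5 (P(I, r) = -sqrt(r + 5)/5 = -sqrt(5 + r)/5)
T(W) = -3
s = -3
J(A) = 4*A (J(A) = A*4 = 4*A)
((-21939 - 1*(-15653)) + n(155))/(J(-111) + s) = ((-21939 - 1*(-15653)) + (1/4)*155)/(4*(-111) - 3) = ((-21939 + 15653) + 155/4)/(-444 - 3) = (-6286 + 155/4)/(-447) = -24989/4*(-1/447) = 24989/1788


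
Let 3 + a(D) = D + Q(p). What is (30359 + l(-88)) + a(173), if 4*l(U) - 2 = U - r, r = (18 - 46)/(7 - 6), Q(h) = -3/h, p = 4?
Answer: 122055/4 ≈ 30514.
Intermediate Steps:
r = -28 (r = -28/1 = -28*1 = -28)
a(D) = -15/4 + D (a(D) = -3 + (D - 3/4) = -3 + (-3/4 + D) = -15/4 + D)
l(U) = 15/2 + U/4 (l(U) = 1/2 + (U - 1*(-28))/4 = 1/2 + (U + 28)/4 = 1/2 + (28 + U)/4 = 1/2 + (7 + U/4) = 15/2 + U/4)
(30359 + l(-88)) + a(173) = (30359 + (15/2 + (1/4)*(-88))) + (-15/4 + 173) = (30359 + (15/2 - 22)) + 677/4 = (30359 - 29/2) + 677/4 = 60689/2 + 677/4 = 122055/4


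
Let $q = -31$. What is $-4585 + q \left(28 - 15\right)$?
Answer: $-4988$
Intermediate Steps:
$-4585 + q \left(28 - 15\right) = -4585 - 31 \left(28 - 15\right) = -4585 - 403 = -4988$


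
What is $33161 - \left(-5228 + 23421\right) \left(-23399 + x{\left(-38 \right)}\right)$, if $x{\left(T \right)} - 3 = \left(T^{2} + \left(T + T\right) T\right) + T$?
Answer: $347555847$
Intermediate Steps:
$x{\left(T \right)} = 3 + T + 3 T^{2}$ ($x{\left(T \right)} = 3 + \left(\left(T^{2} + \left(T + T\right) T\right) + T\right) = 3 + \left(\left(T^{2} + 2 T T\right) + T\right) = 3 + \left(\left(T^{2} + 2 T^{2}\right) + T\right) = 3 + \left(3 T^{2} + T\right) = 3 + \left(T + 3 T^{2}\right) = 3 + T + 3 T^{2}$)
$33161 - \left(-5228 + 23421\right) \left(-23399 + x{\left(-38 \right)}\right) = 33161 - \left(-5228 + 23421\right) \left(-23399 + \left(3 - 38 + 3 \left(-38\right)^{2}\right)\right) = 33161 - 18193 \left(-23399 + \left(3 - 38 + 3 \cdot 1444\right)\right) = 33161 - 18193 \left(-23399 + \left(3 - 38 + 4332\right)\right) = 33161 - 18193 \left(-23399 + 4297\right) = 33161 - 18193 \left(-19102\right) = 33161 - -347522686 = 33161 + 347522686 = 347555847$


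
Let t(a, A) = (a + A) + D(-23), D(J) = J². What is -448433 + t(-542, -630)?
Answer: -449076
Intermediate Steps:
t(a, A) = 529 + A + a (t(a, A) = (a + A) + (-23)² = (A + a) + 529 = 529 + A + a)
-448433 + t(-542, -630) = -448433 + (529 - 630 - 542) = -448433 - 643 = -449076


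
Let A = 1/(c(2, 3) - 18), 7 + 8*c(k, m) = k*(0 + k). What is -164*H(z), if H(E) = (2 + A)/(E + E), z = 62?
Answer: -11726/4557 ≈ -2.5732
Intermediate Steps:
c(k, m) = -7/8 + k**2/8 (c(k, m) = -7/8 + (k*(0 + k))/8 = -7/8 + (k*k)/8 = -7/8 + k**2/8)
A = -8/147 (A = 1/((-7/8 + (1/8)*2**2) - 18) = 1/((-7/8 + (1/8)*4) - 18) = 1/((-7/8 + 1/2) - 18) = 1/(-3/8 - 18) = 1/(-147/8) = -8/147 ≈ -0.054422)
H(E) = 143/(147*E) (H(E) = (2 - 8/147)/(E + E) = 286/(147*((2*E))) = 286*(1/(2*E))/147 = 143/(147*E))
-164*H(z) = -23452/(147*62) = -164*143/9114 = -11726/4557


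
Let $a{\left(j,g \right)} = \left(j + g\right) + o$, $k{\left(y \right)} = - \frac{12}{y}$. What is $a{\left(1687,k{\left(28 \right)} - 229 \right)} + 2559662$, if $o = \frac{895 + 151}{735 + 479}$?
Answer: $\frac{10882200720}{4249} \approx 2.5611 \cdot 10^{6}$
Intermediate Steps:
$o = \frac{523}{607}$ ($o = \frac{1046}{1214} = 1046 \cdot \frac{1}{1214} = \frac{523}{607} \approx 0.86161$)
$a{\left(j,g \right)} = \frac{523}{607} + g + j$ ($a{\left(j,g \right)} = \left(j + g\right) + \frac{523}{607} = \left(g + j\right) + \frac{523}{607} = \frac{523}{607} + g + j$)
$a{\left(1687,k{\left(28 \right)} - 229 \right)} + 2559662 = \left(\frac{523}{607} - \left(229 + \frac{12}{28}\right) + 1687\right) + 2559662 = \left(\frac{523}{607} - \frac{1606}{7} + 1687\right) + 2559662 = \frac{6196882}{4249} + 2559662 = \frac{10882200720}{4249}$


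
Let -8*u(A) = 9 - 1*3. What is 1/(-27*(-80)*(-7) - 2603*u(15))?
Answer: -4/52671 ≈ -7.5943e-5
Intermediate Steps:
u(A) = -¾ (u(A) = -(9 - 1*3)/8 = -(9 - 3)/8 = -⅛*6 = -¾)
1/(-27*(-80)*(-7) - 2603*u(15)) = 1/(-27*(-80)*(-7) - 2603*(-¾)) = 1/(2160*(-7) + 7809/4) = 1/(-15120 + 7809/4) = 1/(-52671/4) = -4/52671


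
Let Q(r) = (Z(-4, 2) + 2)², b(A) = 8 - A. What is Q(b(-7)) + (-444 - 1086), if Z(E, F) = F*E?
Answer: -1494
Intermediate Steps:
Z(E, F) = E*F
Q(r) = 36 (Q(r) = (-4*2 + 2)² = (-8 + 2)² = (-6)² = 36)
Q(b(-7)) + (-444 - 1086) = 36 + (-444 - 1086) = 36 - 1530 = -1494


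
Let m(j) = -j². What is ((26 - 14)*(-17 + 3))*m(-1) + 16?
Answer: 184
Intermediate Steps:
((26 - 14)*(-17 + 3))*m(-1) + 16 = ((26 - 14)*(-17 + 3))*(-1*(-1)²) + 16 = (12*(-14))*(-1*1) + 16 = -168*(-1) + 16 = 168 + 16 = 184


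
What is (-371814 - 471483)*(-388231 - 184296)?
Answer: 482810301519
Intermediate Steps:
(-371814 - 471483)*(-388231 - 184296) = -843297*(-572527) = 482810301519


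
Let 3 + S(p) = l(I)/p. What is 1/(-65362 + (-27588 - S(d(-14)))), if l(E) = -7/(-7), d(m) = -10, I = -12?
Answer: -10/929469 ≈ -1.0759e-5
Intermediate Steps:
l(E) = 1 (l(E) = -7*(-⅐) = 1)
S(p) = -3 + 1/p
1/(-65362 + (-27588 - S(d(-14)))) = 1/(-65362 + (-27588 - (-3 + 1/(-10)))) = 1/(-65362 + (-27588 - (-3 - ⅒))) = 1/(-65362 + (-27588 - 1*(-31/10))) = 1/(-65362 + (-27588 + 31/10)) = 1/(-65362 - 275849/10) = 1/(-929469/10) = -10/929469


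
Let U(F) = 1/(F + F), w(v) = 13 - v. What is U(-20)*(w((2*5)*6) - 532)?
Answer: 579/40 ≈ 14.475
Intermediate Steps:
U(F) = 1/(2*F)
U(-20)*(w((2*5)*6) - 532) = ((½)/(-20))*((13 - 2*5*6) - 532) = ((½)*(-1/20))*((13 - 10*6) - 532) = -((13 - 1*60) - 532)/40 = -((13 - 60) - 532)/40 = -(-47 - 532)/40 = -1/40*(-579) = 579/40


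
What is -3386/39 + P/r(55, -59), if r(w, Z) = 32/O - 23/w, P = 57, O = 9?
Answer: -4158073/60567 ≈ -68.652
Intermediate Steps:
r(w, Z) = 32/9 - 23/w
-3386/39 + P/r(55, -59) = -3386/39 + 57/(32/9 - 23/55) = -3386/39 + 57/(1553/495) = -3386/39 + 57*(495/1553) = -3386/39 + 28215/1553 = -4158073/60567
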